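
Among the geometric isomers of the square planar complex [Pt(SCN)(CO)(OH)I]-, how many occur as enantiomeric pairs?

0

The distinct arrangements are (3 in all): (CO/OH trans, I/SCN trans); (CO/SCN trans, I/OH trans); (CO/I trans, OH/SCN trans).
Each arrangement has an internal mirror plane or centre of symmetry, so none is chiral.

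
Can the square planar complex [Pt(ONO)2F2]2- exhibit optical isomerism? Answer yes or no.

A square has two trans pairs of vertices; adjacent vertices are cis.
Systematic placement gives 2 geometric isomers: ONO cis; ONO trans.
Each arrangement has an internal mirror plane or centre of symmetry, so none is chiral.

no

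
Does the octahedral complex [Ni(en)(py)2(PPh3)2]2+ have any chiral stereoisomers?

yes

Each en is bidentate and must span two cis positions.
Working through the distinct placements yields 3 geometric isomers: py cis, PPh3 trans; py trans, PPh3 cis; py cis, PPh3 cis (chiral).
One of these lacks any improper symmetry element and so occurs as an enantiomeric pair, giving 3 + 1 = 4 stereoisomers in total.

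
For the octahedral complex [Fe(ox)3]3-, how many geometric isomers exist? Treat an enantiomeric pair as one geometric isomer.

1

In an octahedral complex each vertex has one trans partner and four cis neighbours.
Each ox is bidentate and must span two cis positions.
Only one geometric arrangement is possible; it has no improper symmetry element, so it exists as a pair of enantiomers (2 stereoisomers).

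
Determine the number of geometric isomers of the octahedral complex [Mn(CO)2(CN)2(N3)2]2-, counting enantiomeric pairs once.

An octahedron has six vertices in three trans pairs; every non-trans pair is cis.
The distinct arrangements are (5 in all): CO trans, CN trans, N3 trans; CO cis, CN trans, N3 cis; CO cis, CN cis, N3 trans; CO cis, CN cis, N3 cis (chiral); CO trans, CN cis, N3 cis.

5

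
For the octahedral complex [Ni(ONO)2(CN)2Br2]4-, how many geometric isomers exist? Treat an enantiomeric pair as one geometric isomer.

5

In an octahedral complex each vertex has one trans partner and four cis neighbours.
There are 5 geometric isomers: ONO trans, CN trans, Br trans; ONO cis, CN cis, Br trans; ONO trans, CN cis, Br cis; ONO cis, CN cis, Br cis (chiral); ONO cis, CN trans, Br cis.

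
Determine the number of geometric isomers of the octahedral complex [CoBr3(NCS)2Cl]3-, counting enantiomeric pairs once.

3

There are 3 geometric isomers: Br mer, NCS trans; Br mer, NCS cis; Br fac, NCS cis.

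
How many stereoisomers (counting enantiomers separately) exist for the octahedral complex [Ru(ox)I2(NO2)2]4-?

4

An octahedron has six vertices in three trans pairs; every non-trans pair is cis.
Each ox is bidentate and must span two cis positions.
Working through the distinct placements yields 3 geometric isomers: I trans, NO2 cis; I cis, NO2 cis (chiral); I cis, NO2 trans.
One of these lacks any improper symmetry element and so occurs as an enantiomeric pair, giving 3 + 1 = 4 stereoisomers in total.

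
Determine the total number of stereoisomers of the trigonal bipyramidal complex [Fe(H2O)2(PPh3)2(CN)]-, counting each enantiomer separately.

6

A trigonal bipyramid has two axial and three equatorial sites, which are chemically inequivalent.
Systematic enumeration (placing each ligand type in turn and discarding arrangements equivalent by rotation or reflection) gives 5 geometric isomers.
One of these lacks any improper symmetry element and so occurs as an enantiomeric pair, giving 5 + 1 = 6 stereoisomers in total.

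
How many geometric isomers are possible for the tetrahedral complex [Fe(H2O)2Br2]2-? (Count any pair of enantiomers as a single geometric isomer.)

1

Only one geometric arrangement is possible.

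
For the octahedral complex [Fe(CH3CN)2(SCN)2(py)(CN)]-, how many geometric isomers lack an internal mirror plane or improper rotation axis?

In an octahedral complex each vertex has one trans partner and four cis neighbours.
The distinct arrangements are (6 in all): CH3CN trans, SCN cis; CH3CN trans, SCN trans; CH3CN cis, SCN cis (3 arrangements, 2 chiral); CH3CN cis, SCN trans.
Of these, 2 lack any improper symmetry element and so occur as enantiomeric pairs, giving 6 + 2 = 8 stereoisomers in total.

2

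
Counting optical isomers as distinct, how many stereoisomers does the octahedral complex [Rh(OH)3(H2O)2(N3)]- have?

In an octahedral complex each vertex has one trans partner and four cis neighbours.
The distinct arrangements are (3 in all): OH mer, H2O trans; OH mer, H2O cis; OH fac, H2O cis.
Each arrangement has an internal mirror plane or centre of symmetry, so none is chiral.

3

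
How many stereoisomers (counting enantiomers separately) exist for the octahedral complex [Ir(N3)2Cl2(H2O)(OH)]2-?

An octahedron has six vertices in three trans pairs; every non-trans pair is cis.
Working through the distinct placements yields 6 geometric isomers: N3 cis, Cl trans; N3 trans, Cl trans; N3 cis, Cl cis (3 arrangements, 2 chiral); N3 trans, Cl cis.
Of these, 2 lack any improper symmetry element and so occur as enantiomeric pairs, giving 6 + 2 = 8 stereoisomers in total.

8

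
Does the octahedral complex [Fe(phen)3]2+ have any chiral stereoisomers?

yes

Each phen is bidentate and must span two cis positions.
Only one geometric arrangement is possible; it has no improper symmetry element, so it exists as a pair of enantiomers (2 stereoisomers).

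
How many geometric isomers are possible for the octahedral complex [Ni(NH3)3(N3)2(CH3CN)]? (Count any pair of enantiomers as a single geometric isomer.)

The six octahedral sites form three mutually perpendicular trans pairs.
There are 3 geometric isomers: NH3 mer, N3 cis; NH3 mer, N3 trans; NH3 fac, N3 cis.

3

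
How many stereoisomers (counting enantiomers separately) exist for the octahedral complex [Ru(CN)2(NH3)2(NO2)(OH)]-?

8

The six octahedral sites form three mutually perpendicular trans pairs.
Systematic placement gives 6 geometric isomers: CN trans, NH3 trans; CN trans, NH3 cis; CN cis, NH3 cis (3 arrangements, 2 chiral); CN cis, NH3 trans.
Of these, 2 lack any improper symmetry element and so occur as enantiomeric pairs, giving 6 + 2 = 8 stereoisomers in total.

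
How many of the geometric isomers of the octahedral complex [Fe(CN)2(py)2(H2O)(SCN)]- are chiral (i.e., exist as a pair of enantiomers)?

2

There are 6 geometric isomers: CN trans, py trans; CN trans, py cis; CN cis, py trans; CN cis, py cis (3 arrangements, 2 chiral).
Of these, 2 lack any improper symmetry element and so occur as enantiomeric pairs, giving 6 + 2 = 8 stereoisomers in total.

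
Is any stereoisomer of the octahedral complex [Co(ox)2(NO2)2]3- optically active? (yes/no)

The six octahedral sites form three mutually perpendicular trans pairs.
Each ox is bidentate and must span two cis positions.
There are 2 geometric isomers: NO2 trans; NO2 cis (chiral).
One of these lacks any improper symmetry element and so occurs as an enantiomeric pair, giving 2 + 1 = 3 stereoisomers in total.

yes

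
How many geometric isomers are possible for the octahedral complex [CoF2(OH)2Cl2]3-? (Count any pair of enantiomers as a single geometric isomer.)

5

An octahedron has six vertices in three trans pairs; every non-trans pair is cis.
There are 5 geometric isomers: F trans, OH trans, Cl trans; F cis, OH cis, Cl trans; F cis, OH trans, Cl cis; F cis, OH cis, Cl cis (chiral); F trans, OH cis, Cl cis.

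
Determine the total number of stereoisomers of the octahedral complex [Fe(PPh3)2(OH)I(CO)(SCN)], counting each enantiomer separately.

The six octahedral sites form three mutually perpendicular trans pairs.
Exhaustive case analysis gives 9 geometric isomers.
Of these, 6 lack any improper symmetry element and so occur as enantiomeric pairs, giving 9 + 6 = 15 stereoisomers in total.

15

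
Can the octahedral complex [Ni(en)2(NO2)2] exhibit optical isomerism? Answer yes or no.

In an octahedral complex each vertex has one trans partner and four cis neighbours.
Each en is bidentate and must span two cis positions.
Systematic placement gives 2 geometric isomers: NO2 trans; NO2 cis (chiral).
One of these lacks any improper symmetry element and so occurs as an enantiomeric pair, giving 2 + 1 = 3 stereoisomers in total.

yes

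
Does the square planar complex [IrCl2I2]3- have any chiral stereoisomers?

A square has two trans pairs of vertices; adjacent vertices are cis.
Systematic placement gives 2 geometric isomers: Cl cis; Cl trans.
Each arrangement has an internal mirror plane or centre of symmetry, so none is chiral.

no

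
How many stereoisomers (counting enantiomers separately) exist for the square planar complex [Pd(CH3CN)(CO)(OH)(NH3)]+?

Systematic placement gives 3 geometric isomers: (CH3CN/NH3 trans, CO/OH trans); (CH3CN/OH trans, CO/NH3 trans); (CH3CN/CO trans, NH3/OH trans).
Each arrangement has an internal mirror plane or centre of symmetry, so none is chiral.

3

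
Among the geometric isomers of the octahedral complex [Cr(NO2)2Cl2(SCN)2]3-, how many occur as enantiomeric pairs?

The six octahedral sites form three mutually perpendicular trans pairs.
The distinct arrangements are (5 in all): NO2 trans, Cl trans, SCN trans; NO2 cis, Cl trans, SCN cis; NO2 cis, Cl cis, SCN trans; NO2 cis, Cl cis, SCN cis (chiral); NO2 trans, Cl cis, SCN cis.
One of these lacks any improper symmetry element and so occurs as an enantiomeric pair, giving 5 + 1 = 6 stereoisomers in total.

1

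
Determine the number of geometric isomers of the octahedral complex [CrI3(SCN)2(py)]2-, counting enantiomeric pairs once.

3

The six octahedral sites form three mutually perpendicular trans pairs.
Systematic placement gives 3 geometric isomers: I mer, SCN cis; I mer, SCN trans; I fac, SCN cis.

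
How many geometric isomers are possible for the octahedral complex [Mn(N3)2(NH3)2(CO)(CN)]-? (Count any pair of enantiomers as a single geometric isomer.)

The distinct arrangements are (6 in all): N3 trans, NH3 trans; N3 cis, NH3 cis (3 arrangements, 2 chiral); N3 cis, NH3 trans; N3 trans, NH3 cis.

6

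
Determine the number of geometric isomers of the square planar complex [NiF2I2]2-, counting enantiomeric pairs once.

2

In a square planar complex each vertex has one trans partner and two cis neighbours.
Systematic placement gives 2 geometric isomers: F cis; F trans.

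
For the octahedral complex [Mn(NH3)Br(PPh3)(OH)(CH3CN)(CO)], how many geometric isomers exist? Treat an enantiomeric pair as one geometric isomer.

15

In an octahedral complex each vertex has one trans partner and four cis neighbours.
Exhaustive case analysis gives 15 geometric isomers.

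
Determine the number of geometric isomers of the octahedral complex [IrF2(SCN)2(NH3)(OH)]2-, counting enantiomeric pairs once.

An octahedron has six vertices in three trans pairs; every non-trans pair is cis.
Systematic placement gives 6 geometric isomers: F trans, SCN trans; F trans, SCN cis; F cis, SCN trans; F cis, SCN cis (3 arrangements, 2 chiral).

6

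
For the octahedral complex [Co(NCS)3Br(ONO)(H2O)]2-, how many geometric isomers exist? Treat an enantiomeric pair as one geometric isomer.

In an octahedral complex each vertex has one trans partner and four cis neighbours.
There are 4 geometric isomers: NCS mer (3 arrangements); NCS fac (chiral).

4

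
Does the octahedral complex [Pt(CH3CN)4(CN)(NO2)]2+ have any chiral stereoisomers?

An octahedron has six vertices in three trans pairs; every non-trans pair is cis.
Systematic placement gives 2 geometric isomers: CN and NO2 mutually trans; CN and NO2 mutually cis.
Each arrangement has an internal mirror plane or centre of symmetry, so none is chiral.

no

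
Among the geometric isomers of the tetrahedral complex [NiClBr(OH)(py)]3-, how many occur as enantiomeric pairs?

In a tetrahedral complex all four positions are equivalent and every pair of ligands is adjacent — there is no cis/trans distinction.
Only one geometric arrangement is possible; it has no improper symmetry element, so it exists as a pair of enantiomers (2 stereoisomers).

1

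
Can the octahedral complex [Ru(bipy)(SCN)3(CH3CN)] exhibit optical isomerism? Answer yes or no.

no

An octahedron has six vertices in three trans pairs; every non-trans pair is cis.
Each bipy is bidentate and must span two cis positions.
The distinct arrangements are (2 in all): SCN fac; SCN mer.
Each arrangement has an internal mirror plane or centre of symmetry, so none is chiral.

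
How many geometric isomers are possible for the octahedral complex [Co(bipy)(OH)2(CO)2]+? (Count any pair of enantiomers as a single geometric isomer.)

3

In an octahedral complex each vertex has one trans partner and four cis neighbours.
Each bipy is bidentate and must span two cis positions.
Working through the distinct placements yields 3 geometric isomers: OH cis, CO trans; OH cis, CO cis (chiral); OH trans, CO cis.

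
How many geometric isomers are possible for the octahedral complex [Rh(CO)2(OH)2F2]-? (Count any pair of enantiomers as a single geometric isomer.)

5

In an octahedral complex each vertex has one trans partner and four cis neighbours.
Systematic placement gives 5 geometric isomers: CO trans, OH trans, F trans; CO trans, OH cis, F cis; CO cis, OH trans, F cis; CO cis, OH cis, F cis (chiral); CO cis, OH cis, F trans.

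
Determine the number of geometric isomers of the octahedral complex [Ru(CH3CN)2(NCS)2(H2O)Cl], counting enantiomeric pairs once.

6

In an octahedral complex each vertex has one trans partner and four cis neighbours.
Working through the distinct placements yields 6 geometric isomers: CH3CN trans, NCS trans; CH3CN trans, NCS cis; CH3CN cis, NCS trans; CH3CN cis, NCS cis (3 arrangements, 2 chiral).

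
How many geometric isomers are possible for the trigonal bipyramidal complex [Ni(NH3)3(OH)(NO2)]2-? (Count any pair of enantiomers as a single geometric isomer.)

4

In a trigonal bipyramid the two axial positions differ from the three equatorial ones.
Systematic placement gives 4 geometric isomers: OH equatorial, NO2 equatorial; OH equatorial, NO2 axial; OH axial, NO2 equatorial; OH axial, NO2 axial.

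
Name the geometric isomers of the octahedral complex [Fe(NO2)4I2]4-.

In an octahedral complex each vertex has one trans partner and four cis neighbours.
There are 2 geometric isomers: I trans; I cis.

cis and trans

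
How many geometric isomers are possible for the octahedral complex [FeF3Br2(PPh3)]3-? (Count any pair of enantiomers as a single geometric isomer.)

3

In an octahedral complex each vertex has one trans partner and four cis neighbours.
The distinct arrangements are (3 in all): F mer, Br trans; F fac, Br cis; F mer, Br cis.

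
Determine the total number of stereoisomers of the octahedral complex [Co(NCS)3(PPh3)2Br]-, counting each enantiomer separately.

3

In an octahedral complex each vertex has one trans partner and four cis neighbours.
Working through the distinct placements yields 3 geometric isomers: NCS mer, PPh3 trans; NCS fac, PPh3 cis; NCS mer, PPh3 cis.
Each arrangement has an internal mirror plane or centre of symmetry, so none is chiral.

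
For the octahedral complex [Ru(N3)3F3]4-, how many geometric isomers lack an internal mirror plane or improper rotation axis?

Working through the distinct placements yields 2 geometric isomers: N3 mer; N3 fac.
Each arrangement has an internal mirror plane or centre of symmetry, so none is chiral.

0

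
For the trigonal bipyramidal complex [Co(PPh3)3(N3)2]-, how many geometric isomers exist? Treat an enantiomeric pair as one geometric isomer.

In a trigonal bipyramid the two axial positions differ from the three equatorial ones.
Working through the distinct placements yields 3 geometric isomers: N3 both axial; N3 one axial, one equatorial; N3 both equatorial.

3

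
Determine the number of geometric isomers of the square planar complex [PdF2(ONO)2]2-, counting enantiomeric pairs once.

A square has two trans pairs of vertices; adjacent vertices are cis.
Working through the distinct placements yields 2 geometric isomers: F cis; F trans.

2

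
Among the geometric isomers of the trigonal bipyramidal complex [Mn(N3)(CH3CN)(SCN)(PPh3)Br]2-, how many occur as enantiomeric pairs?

Placing the ligands in turn and identifying arrangements related by rotation or reflection leaves 10 distinct geometric isomers.
Of these, 10 lack any improper symmetry element and so occur as enantiomeric pairs, giving 10 + 10 = 20 stereoisomers in total.

10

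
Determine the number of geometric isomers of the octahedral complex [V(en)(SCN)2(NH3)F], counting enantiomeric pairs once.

4

An octahedron has six vertices in three trans pairs; every non-trans pair is cis.
Each en is bidentate and must span two cis positions.
The distinct arrangements are (4 in all): SCN cis (3 arrangements, 2 chiral); SCN trans.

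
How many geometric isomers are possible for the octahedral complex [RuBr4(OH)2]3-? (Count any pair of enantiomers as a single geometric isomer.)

2

An octahedron has six vertices in three trans pairs; every non-trans pair is cis.
The distinct arrangements are (2 in all): OH trans; OH cis.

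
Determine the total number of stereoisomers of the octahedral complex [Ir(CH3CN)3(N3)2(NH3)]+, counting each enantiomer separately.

3

In an octahedral complex each vertex has one trans partner and four cis neighbours.
Working through the distinct placements yields 3 geometric isomers: CH3CN mer, N3 cis; CH3CN mer, N3 trans; CH3CN fac, N3 cis.
Each arrangement has an internal mirror plane or centre of symmetry, so none is chiral.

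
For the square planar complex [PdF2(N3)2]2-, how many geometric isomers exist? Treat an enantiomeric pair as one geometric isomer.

2

The distinct arrangements are (2 in all): F cis; F trans.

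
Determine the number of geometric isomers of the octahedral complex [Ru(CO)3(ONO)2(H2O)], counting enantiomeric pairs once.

There are 3 geometric isomers: CO mer, ONO trans; CO mer, ONO cis; CO fac, ONO cis.

3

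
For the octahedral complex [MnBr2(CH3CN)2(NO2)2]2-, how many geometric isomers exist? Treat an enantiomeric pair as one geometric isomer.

In an octahedral complex each vertex has one trans partner and four cis neighbours.
Working through the distinct placements yields 5 geometric isomers: Br trans, CH3CN trans, NO2 trans; Br trans, CH3CN cis, NO2 cis; Br cis, CH3CN cis, NO2 trans; Br cis, CH3CN cis, NO2 cis (chiral); Br cis, CH3CN trans, NO2 cis.

5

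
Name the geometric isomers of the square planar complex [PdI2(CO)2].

In a square planar complex each vertex has one trans partner and two cis neighbours.
The distinct arrangements are (2 in all): I cis; I trans.

cis and trans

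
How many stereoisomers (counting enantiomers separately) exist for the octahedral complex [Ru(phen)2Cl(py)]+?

Each phen is bidentate and must span two cis positions.
There are 2 geometric isomers: Cl and py mutually cis (chiral); Cl and py mutually trans.
One of these lacks any improper symmetry element and so occurs as an enantiomeric pair, giving 2 + 1 = 3 stereoisomers in total.

3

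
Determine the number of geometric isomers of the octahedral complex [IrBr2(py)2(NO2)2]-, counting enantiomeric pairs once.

In an octahedral complex each vertex has one trans partner and four cis neighbours.
Systematic placement gives 5 geometric isomers: Br trans, py trans, NO2 trans; Br trans, py cis, NO2 cis; Br cis, py trans, NO2 cis; Br cis, py cis, NO2 cis (chiral); Br cis, py cis, NO2 trans.

5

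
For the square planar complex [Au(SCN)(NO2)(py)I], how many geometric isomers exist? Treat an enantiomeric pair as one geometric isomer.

In a square planar complex each vertex has one trans partner and two cis neighbours.
There are 3 geometric isomers: (I/SCN trans, NO2/py trans); (I/py trans, NO2/SCN trans); (I/NO2 trans, SCN/py trans).

3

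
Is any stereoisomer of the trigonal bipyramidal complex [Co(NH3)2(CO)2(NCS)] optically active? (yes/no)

A trigonal bipyramid has two axial and three equatorial sites, which are chemically inequivalent.
Placing the ligands in turn and identifying arrangements related by rotation or reflection leaves 5 distinct geometric isomers.
One of these lacks any improper symmetry element and so occurs as an enantiomeric pair, giving 5 + 1 = 6 stereoisomers in total.

yes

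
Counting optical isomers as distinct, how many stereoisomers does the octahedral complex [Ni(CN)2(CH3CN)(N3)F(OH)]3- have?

In an octahedral complex each vertex has one trans partner and four cis neighbours.
Exhaustive case analysis gives 9 geometric isomers.
Of these, 6 lack any improper symmetry element and so occur as enantiomeric pairs, giving 9 + 6 = 15 stereoisomers in total.

15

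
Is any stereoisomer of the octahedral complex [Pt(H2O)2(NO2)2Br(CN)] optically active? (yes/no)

The six octahedral sites form three mutually perpendicular trans pairs.
There are 6 geometric isomers: H2O trans, NO2 trans; H2O cis, NO2 cis (3 arrangements, 2 chiral); H2O cis, NO2 trans; H2O trans, NO2 cis.
Of these, 2 lack any improper symmetry element and so occur as enantiomeric pairs, giving 6 + 2 = 8 stereoisomers in total.

yes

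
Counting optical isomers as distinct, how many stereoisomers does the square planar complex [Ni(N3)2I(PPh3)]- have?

2

Systematic placement gives 2 geometric isomers: N3 cis; N3 trans.
Each arrangement has an internal mirror plane or centre of symmetry, so none is chiral.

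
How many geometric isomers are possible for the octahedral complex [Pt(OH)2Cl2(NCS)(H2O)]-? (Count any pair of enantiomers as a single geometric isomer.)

In an octahedral complex each vertex has one trans partner and four cis neighbours.
There are 6 geometric isomers: OH trans, Cl trans; OH cis, Cl trans; OH trans, Cl cis; OH cis, Cl cis (3 arrangements, 2 chiral).

6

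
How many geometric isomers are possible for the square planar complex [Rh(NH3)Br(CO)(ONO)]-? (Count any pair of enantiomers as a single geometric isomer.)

3

A square has two trans pairs of vertices; adjacent vertices are cis.
There are 3 geometric isomers: (Br/NH3 trans, CO/ONO trans); (Br/ONO trans, CO/NH3 trans); (Br/CO trans, NH3/ONO trans).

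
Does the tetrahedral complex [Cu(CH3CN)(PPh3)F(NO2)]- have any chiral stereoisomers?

yes

All four vertices of a tetrahedron are equivalent and mutually adjacent, so cis/trans isomerism cannot arise.
Only one geometric arrangement is possible; it has no improper symmetry element, so it exists as a pair of enantiomers (2 stereoisomers).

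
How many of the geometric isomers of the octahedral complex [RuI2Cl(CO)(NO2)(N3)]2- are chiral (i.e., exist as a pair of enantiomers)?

6

The six octahedral sites form three mutually perpendicular trans pairs.
Systematic enumeration (placing each ligand type in turn and discarding arrangements equivalent by rotation or reflection) gives 9 geometric isomers.
Of these, 6 lack any improper symmetry element and so occur as enantiomeric pairs, giving 9 + 6 = 15 stereoisomers in total.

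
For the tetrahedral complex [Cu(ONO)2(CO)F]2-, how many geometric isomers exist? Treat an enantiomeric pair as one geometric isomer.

1

In a tetrahedral complex all four positions are equivalent and every pair of ligands is adjacent — there is no cis/trans distinction.
Only one geometric arrangement is possible.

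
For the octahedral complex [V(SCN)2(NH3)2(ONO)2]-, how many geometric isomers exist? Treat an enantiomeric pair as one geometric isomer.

In an octahedral complex each vertex has one trans partner and four cis neighbours.
The distinct arrangements are (5 in all): SCN trans, NH3 trans, ONO trans; SCN cis, NH3 trans, ONO cis; SCN trans, NH3 cis, ONO cis; SCN cis, NH3 cis, ONO cis (chiral); SCN cis, NH3 cis, ONO trans.

5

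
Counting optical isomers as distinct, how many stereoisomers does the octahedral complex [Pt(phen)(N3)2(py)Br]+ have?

6

An octahedron has six vertices in three trans pairs; every non-trans pair is cis.
Each phen is bidentate and must span two cis positions.
There are 4 geometric isomers: N3 cis (3 arrangements, 2 chiral); N3 trans.
Of these, 2 lack any improper symmetry element and so occur as enantiomeric pairs, giving 4 + 2 = 6 stereoisomers in total.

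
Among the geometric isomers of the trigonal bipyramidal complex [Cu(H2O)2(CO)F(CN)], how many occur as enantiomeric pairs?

A trigonal bipyramid has two axial and three equatorial sites, which are chemically inequivalent.
Placing the ligands in turn and identifying arrangements related by rotation or reflection leaves 7 distinct geometric isomers.
Of these, 3 lack any improper symmetry element and so occur as enantiomeric pairs, giving 7 + 3 = 10 stereoisomers in total.

3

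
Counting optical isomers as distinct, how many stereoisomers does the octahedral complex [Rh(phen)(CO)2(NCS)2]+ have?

The six octahedral sites form three mutually perpendicular trans pairs.
Each phen is bidentate and must span two cis positions.
There are 3 geometric isomers: CO trans, NCS cis; CO cis, NCS cis (chiral); CO cis, NCS trans.
One of these lacks any improper symmetry element and so occurs as an enantiomeric pair, giving 3 + 1 = 4 stereoisomers in total.

4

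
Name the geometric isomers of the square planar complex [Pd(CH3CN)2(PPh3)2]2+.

In a square planar complex each vertex has one trans partner and two cis neighbours.
There are 2 geometric isomers: CH3CN cis; CH3CN trans.

cis and trans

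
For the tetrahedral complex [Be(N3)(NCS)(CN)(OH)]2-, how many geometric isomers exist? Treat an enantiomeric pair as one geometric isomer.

All four vertices of a tetrahedron are equivalent and mutually adjacent, so cis/trans isomerism cannot arise.
Only one geometric arrangement is possible; it has no improper symmetry element, so it exists as a pair of enantiomers (2 stereoisomers).

1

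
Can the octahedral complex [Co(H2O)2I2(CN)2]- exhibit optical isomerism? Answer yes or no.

yes

An octahedron has six vertices in three trans pairs; every non-trans pair is cis.
Systematic placement gives 5 geometric isomers: H2O trans, I trans, CN trans; H2O cis, I cis, CN trans; H2O cis, I trans, CN cis; H2O cis, I cis, CN cis (chiral); H2O trans, I cis, CN cis.
One of these lacks any improper symmetry element and so occurs as an enantiomeric pair, giving 5 + 1 = 6 stereoisomers in total.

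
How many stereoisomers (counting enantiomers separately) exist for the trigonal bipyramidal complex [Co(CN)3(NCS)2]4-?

A trigonal bipyramid has two axial and three equatorial sites, which are chemically inequivalent.
The distinct arrangements are (3 in all): NCS both equatorial; NCS one axial, one equatorial; NCS both axial.
Each arrangement has an internal mirror plane or centre of symmetry, so none is chiral.

3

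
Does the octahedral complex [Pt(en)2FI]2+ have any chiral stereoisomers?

yes

The six octahedral sites form three mutually perpendicular trans pairs.
Each en is bidentate and must span two cis positions.
There are 2 geometric isomers: F and I mutually trans; F and I mutually cis (chiral).
One of these lacks any improper symmetry element and so occurs as an enantiomeric pair, giving 2 + 1 = 3 stereoisomers in total.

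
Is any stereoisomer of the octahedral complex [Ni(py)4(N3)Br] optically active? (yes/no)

no

In an octahedral complex each vertex has one trans partner and four cis neighbours.
There are 2 geometric isomers: N3 and Br mutually trans; N3 and Br mutually cis.
Each arrangement has an internal mirror plane or centre of symmetry, so none is chiral.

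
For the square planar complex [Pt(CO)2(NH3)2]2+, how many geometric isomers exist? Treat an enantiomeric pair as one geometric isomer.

2

In a square planar complex each vertex has one trans partner and two cis neighbours.
Systematic placement gives 2 geometric isomers: CO cis; CO trans.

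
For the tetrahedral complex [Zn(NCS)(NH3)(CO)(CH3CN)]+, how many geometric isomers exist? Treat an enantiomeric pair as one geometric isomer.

1

In a tetrahedral complex all four positions are equivalent and every pair of ligands is adjacent — there is no cis/trans distinction.
Only one geometric arrangement is possible; it has no improper symmetry element, so it exists as a pair of enantiomers (2 stereoisomers).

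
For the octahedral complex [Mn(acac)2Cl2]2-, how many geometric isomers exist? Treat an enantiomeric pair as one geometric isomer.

An octahedron has six vertices in three trans pairs; every non-trans pair is cis.
Each acac is bidentate and must span two cis positions.
There are 2 geometric isomers: Cl trans; Cl cis (chiral).

2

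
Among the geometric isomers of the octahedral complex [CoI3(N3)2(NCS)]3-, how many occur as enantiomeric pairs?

Systematic placement gives 3 geometric isomers: I mer, N3 cis; I mer, N3 trans; I fac, N3 cis.
Each arrangement has an internal mirror plane or centre of symmetry, so none is chiral.

0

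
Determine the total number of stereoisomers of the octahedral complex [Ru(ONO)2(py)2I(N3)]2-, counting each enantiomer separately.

The six octahedral sites form three mutually perpendicular trans pairs.
Systematic placement gives 6 geometric isomers: ONO trans, py trans; ONO cis, py cis (3 arrangements, 2 chiral); ONO cis, py trans; ONO trans, py cis.
Of these, 2 lack any improper symmetry element and so occur as enantiomeric pairs, giving 6 + 2 = 8 stereoisomers in total.

8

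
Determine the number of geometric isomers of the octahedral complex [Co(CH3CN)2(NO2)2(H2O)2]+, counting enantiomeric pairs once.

5

The six octahedral sites form three mutually perpendicular trans pairs.
Systematic placement gives 5 geometric isomers: CH3CN trans, NO2 trans, H2O trans; CH3CN trans, NO2 cis, H2O cis; CH3CN cis, NO2 trans, H2O cis; CH3CN cis, NO2 cis, H2O cis (chiral); CH3CN cis, NO2 cis, H2O trans.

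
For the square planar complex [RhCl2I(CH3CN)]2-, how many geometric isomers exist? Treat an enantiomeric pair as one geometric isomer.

2

The distinct arrangements are (2 in all): Cl cis; Cl trans.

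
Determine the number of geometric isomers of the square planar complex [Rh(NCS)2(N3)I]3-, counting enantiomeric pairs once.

2

A square has two trans pairs of vertices; adjacent vertices are cis.
Working through the distinct placements yields 2 geometric isomers: NCS cis; NCS trans.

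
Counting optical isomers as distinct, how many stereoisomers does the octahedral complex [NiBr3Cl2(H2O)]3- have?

3

In an octahedral complex each vertex has one trans partner and four cis neighbours.
Systematic placement gives 3 geometric isomers: Br mer, Cl cis; Br mer, Cl trans; Br fac, Cl cis.
Each arrangement has an internal mirror plane or centre of symmetry, so none is chiral.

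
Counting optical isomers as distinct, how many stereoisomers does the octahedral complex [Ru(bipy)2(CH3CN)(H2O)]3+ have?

An octahedron has six vertices in three trans pairs; every non-trans pair is cis.
Each bipy is bidentate and must span two cis positions.
Working through the distinct placements yields 2 geometric isomers: CH3CN and H2O mutually trans; CH3CN and H2O mutually cis (chiral).
One of these lacks any improper symmetry element and so occurs as an enantiomeric pair, giving 2 + 1 = 3 stereoisomers in total.

3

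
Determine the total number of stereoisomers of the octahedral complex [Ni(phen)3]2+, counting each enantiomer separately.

2

In an octahedral complex each vertex has one trans partner and four cis neighbours.
Each phen is bidentate and must span two cis positions.
Only one geometric arrangement is possible; it has no improper symmetry element, so it exists as a pair of enantiomers (2 stereoisomers).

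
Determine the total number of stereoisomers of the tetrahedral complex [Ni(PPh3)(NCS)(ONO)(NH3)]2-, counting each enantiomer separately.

In a tetrahedral complex all four positions are equivalent and every pair of ligands is adjacent — there is no cis/trans distinction.
Only one geometric arrangement is possible; it has no improper symmetry element, so it exists as a pair of enantiomers (2 stereoisomers).

2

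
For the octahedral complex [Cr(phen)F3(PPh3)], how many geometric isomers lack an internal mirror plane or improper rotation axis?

Each phen is bidentate and must span two cis positions.
Systematic placement gives 2 geometric isomers: F mer; F fac.
Each arrangement has an internal mirror plane or centre of symmetry, so none is chiral.

0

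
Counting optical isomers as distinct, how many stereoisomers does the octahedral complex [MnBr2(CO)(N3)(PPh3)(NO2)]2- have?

15

Exhaustive case analysis gives 9 geometric isomers.
Of these, 6 lack any improper symmetry element and so occur as enantiomeric pairs, giving 9 + 6 = 15 stereoisomers in total.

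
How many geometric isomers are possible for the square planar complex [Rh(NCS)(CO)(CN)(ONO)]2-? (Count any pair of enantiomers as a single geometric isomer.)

A square has two trans pairs of vertices; adjacent vertices are cis.
The distinct arrangements are (3 in all): (CN/NCS trans, CO/ONO trans); (CN/ONO trans, CO/NCS trans); (CN/CO trans, NCS/ONO trans).

3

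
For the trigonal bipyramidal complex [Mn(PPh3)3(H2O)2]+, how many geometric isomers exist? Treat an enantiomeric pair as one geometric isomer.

In a trigonal bipyramid the two axial positions differ from the three equatorial ones.
There are 3 geometric isomers: H2O both axial; H2O one axial, one equatorial; H2O both equatorial.

3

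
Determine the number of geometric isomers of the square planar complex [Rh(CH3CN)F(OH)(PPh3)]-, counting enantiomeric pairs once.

A square has two trans pairs of vertices; adjacent vertices are cis.
There are 3 geometric isomers: (CH3CN/OH trans, F/PPh3 trans); (CH3CN/PPh3 trans, F/OH trans); (CH3CN/F trans, OH/PPh3 trans).

3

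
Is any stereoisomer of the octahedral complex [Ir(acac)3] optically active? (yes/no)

The six octahedral sites form three mutually perpendicular trans pairs.
Each acac is bidentate and must span two cis positions.
Only one geometric arrangement is possible; it has no improper symmetry element, so it exists as a pair of enantiomers (2 stereoisomers).

yes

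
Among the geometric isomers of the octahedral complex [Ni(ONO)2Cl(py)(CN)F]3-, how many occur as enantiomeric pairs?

An octahedron has six vertices in three trans pairs; every non-trans pair is cis.
Systematic enumeration (placing each ligand type in turn and discarding arrangements equivalent by rotation or reflection) gives 9 geometric isomers.
Of these, 6 lack any improper symmetry element and so occur as enantiomeric pairs, giving 9 + 6 = 15 stereoisomers in total.

6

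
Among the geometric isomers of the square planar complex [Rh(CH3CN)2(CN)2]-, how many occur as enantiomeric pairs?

0

In a square planar complex each vertex has one trans partner and two cis neighbours.
Systematic placement gives 2 geometric isomers: CH3CN cis; CH3CN trans.
Each arrangement has an internal mirror plane or centre of symmetry, so none is chiral.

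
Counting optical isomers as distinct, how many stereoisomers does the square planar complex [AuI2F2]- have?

A square has two trans pairs of vertices; adjacent vertices are cis.
Working through the distinct placements yields 2 geometric isomers: I cis; I trans.
Each arrangement has an internal mirror plane or centre of symmetry, so none is chiral.

2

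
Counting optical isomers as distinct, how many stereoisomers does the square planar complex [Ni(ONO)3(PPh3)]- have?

Only one geometric arrangement is possible.

1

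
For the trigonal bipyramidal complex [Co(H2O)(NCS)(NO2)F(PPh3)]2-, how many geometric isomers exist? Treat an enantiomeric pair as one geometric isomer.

10

A trigonal bipyramid has two axial and three equatorial sites, which are chemically inequivalent.
Exhaustive case analysis gives 10 geometric isomers.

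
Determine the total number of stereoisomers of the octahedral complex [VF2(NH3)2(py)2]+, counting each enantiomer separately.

The six octahedral sites form three mutually perpendicular trans pairs.
Systematic placement gives 5 geometric isomers: F trans, NH3 trans, py trans; F trans, NH3 cis, py cis; F cis, NH3 cis, py trans; F cis, NH3 cis, py cis (chiral); F cis, NH3 trans, py cis.
One of these lacks any improper symmetry element and so occurs as an enantiomeric pair, giving 5 + 1 = 6 stereoisomers in total.

6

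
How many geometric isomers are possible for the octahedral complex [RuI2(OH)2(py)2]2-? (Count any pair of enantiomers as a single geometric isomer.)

5

The six octahedral sites form three mutually perpendicular trans pairs.
The distinct arrangements are (5 in all): I trans, OH trans, py trans; I trans, OH cis, py cis; I cis, OH cis, py trans; I cis, OH cis, py cis (chiral); I cis, OH trans, py cis.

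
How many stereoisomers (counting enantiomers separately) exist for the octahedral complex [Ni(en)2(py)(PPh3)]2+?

3

An octahedron has six vertices in three trans pairs; every non-trans pair is cis.
Each en is bidentate and must span two cis positions.
The distinct arrangements are (2 in all): py and PPh3 mutually cis (chiral); py and PPh3 mutually trans.
One of these lacks any improper symmetry element and so occurs as an enantiomeric pair, giving 2 + 1 = 3 stereoisomers in total.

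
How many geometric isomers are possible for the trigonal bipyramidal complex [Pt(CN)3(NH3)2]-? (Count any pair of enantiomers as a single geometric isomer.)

3

In a trigonal bipyramid the two axial positions differ from the three equatorial ones.
Working through the distinct placements yields 3 geometric isomers: NH3 both equatorial; NH3 one axial, one equatorial; NH3 both axial.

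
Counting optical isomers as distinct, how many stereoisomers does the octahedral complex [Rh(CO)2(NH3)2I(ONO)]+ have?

An octahedron has six vertices in three trans pairs; every non-trans pair is cis.
The distinct arrangements are (6 in all): CO trans, NH3 cis; CO trans, NH3 trans; CO cis, NH3 cis (3 arrangements, 2 chiral); CO cis, NH3 trans.
Of these, 2 lack any improper symmetry element and so occur as enantiomeric pairs, giving 6 + 2 = 8 stereoisomers in total.

8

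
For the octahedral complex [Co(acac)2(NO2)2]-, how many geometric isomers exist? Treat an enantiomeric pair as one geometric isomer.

Each acac is bidentate and must span two cis positions.
There are 2 geometric isomers: NO2 trans; NO2 cis (chiral).

2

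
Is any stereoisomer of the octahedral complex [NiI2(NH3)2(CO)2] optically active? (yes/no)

yes

In an octahedral complex each vertex has one trans partner and four cis neighbours.
There are 5 geometric isomers: I trans, NH3 trans, CO trans; I cis, NH3 cis, CO trans; I cis, NH3 trans, CO cis; I cis, NH3 cis, CO cis (chiral); I trans, NH3 cis, CO cis.
One of these lacks any improper symmetry element and so occurs as an enantiomeric pair, giving 5 + 1 = 6 stereoisomers in total.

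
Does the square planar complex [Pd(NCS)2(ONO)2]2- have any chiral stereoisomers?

A square has two trans pairs of vertices; adjacent vertices are cis.
Systematic placement gives 2 geometric isomers: NCS cis; NCS trans.
Each arrangement has an internal mirror plane or centre of symmetry, so none is chiral.

no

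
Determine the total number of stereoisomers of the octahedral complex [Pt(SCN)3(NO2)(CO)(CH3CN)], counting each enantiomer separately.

5

The six octahedral sites form three mutually perpendicular trans pairs.
There are 4 geometric isomers: SCN mer (3 arrangements); SCN fac (chiral).
One of these lacks any improper symmetry element and so occurs as an enantiomeric pair, giving 4 + 1 = 5 stereoisomers in total.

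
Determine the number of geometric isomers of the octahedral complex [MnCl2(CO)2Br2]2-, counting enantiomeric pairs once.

5

An octahedron has six vertices in three trans pairs; every non-trans pair is cis.
There are 5 geometric isomers: Cl trans, CO trans, Br trans; Cl cis, CO cis, Br trans; Cl trans, CO cis, Br cis; Cl cis, CO cis, Br cis (chiral); Cl cis, CO trans, Br cis.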